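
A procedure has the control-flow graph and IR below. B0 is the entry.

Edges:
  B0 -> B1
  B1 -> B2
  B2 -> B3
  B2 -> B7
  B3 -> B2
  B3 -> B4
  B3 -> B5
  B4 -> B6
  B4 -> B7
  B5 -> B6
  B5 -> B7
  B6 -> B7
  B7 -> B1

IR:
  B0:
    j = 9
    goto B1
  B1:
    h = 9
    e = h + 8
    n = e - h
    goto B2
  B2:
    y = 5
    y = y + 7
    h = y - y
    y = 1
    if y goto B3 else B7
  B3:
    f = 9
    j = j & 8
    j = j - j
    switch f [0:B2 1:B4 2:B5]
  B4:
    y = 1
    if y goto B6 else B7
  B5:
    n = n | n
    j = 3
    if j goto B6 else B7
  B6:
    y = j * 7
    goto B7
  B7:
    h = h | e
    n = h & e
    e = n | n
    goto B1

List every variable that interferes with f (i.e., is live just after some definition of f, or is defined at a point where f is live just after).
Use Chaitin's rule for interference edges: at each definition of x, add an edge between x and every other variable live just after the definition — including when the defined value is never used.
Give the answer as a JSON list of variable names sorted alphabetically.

Block summaries:
  B0: def={j} ue=∅
  B1: def={e,h,n} ue=∅
  B2: def={h,y} ue=∅
  B3: def={f,j} ue={j}
  B4: def={y} ue=∅
  B5: def={j,n} ue={n}
  B6: def={y} ue={j}
  B7: def={e,h,n} ue={e,h}

Backward fixpoint:
  B0: in=∅ out={j}
  B1: in={j} out={e,j,n}
  B2: in={e,j,n} out={e,h,j,n}
  B3: in={e,h,j,n} out={e,h,j,n}
  B4: in={e,h,j} out={e,h,j}
  B5: in={e,h,n} out={e,h,j}
  B6: in={e,h,j} out={e,h,j}
  B7: in={e,h,j} out={j}

Interference:
  e: {f,h,j,n,y}
  f: {e,h,j,n}
  h: {e,f,j,n,y}
  j: {e,f,h,n,y}
  n: {e,f,h,j,y}
  y: {e,h,j,n}

N(f) = ["e", "h", "j", "n"]

Answer: ["e", "h", "j", "n"]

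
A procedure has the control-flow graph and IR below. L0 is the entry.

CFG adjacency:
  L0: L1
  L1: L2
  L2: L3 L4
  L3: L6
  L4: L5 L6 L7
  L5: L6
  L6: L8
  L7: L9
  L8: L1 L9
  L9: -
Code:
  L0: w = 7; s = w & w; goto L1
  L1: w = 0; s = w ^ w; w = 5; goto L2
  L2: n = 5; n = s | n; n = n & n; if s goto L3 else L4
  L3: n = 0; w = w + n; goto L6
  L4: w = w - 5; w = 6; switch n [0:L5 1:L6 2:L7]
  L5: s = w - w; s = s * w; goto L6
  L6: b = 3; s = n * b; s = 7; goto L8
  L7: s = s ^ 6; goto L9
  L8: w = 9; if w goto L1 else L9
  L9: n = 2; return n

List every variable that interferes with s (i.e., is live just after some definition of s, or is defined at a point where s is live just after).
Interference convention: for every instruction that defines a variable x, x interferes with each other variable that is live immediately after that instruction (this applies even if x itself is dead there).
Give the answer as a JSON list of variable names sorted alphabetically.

Answer: ["n", "w"]

Working:
Per-block:
  L0: {s,w} / ∅
  L1: {s,w} / ∅
  L2: {n} / {s}
  L3: {n,w} / {w}
  L4: {w} / {n,w}
  L5: {s} / {w}
  L6: {b,s} / {n}
  L7: {s} / {s}
  L8: {w} / ∅
  L9: {n} / ∅

Backward fixpoint:
  L0 li=∅ lo=∅
  L1 li=∅ lo={s,w}
  L2 li={s,w} lo={n,s,w}
  L3 li={w} lo={n}
  L4 li={n,s,w} lo={n,s,w}
  L5 li={n,w} lo={n}
  L6 li={n} lo=∅
  L7 li={s} lo=∅
  L8 li=∅ lo=∅
  L9 li=∅ lo=∅

Conflict graph:
  b — {n}
  n — {b,s,w}
  s — {n,w}
  w — {n,s}

N(s) = ["n", "w"]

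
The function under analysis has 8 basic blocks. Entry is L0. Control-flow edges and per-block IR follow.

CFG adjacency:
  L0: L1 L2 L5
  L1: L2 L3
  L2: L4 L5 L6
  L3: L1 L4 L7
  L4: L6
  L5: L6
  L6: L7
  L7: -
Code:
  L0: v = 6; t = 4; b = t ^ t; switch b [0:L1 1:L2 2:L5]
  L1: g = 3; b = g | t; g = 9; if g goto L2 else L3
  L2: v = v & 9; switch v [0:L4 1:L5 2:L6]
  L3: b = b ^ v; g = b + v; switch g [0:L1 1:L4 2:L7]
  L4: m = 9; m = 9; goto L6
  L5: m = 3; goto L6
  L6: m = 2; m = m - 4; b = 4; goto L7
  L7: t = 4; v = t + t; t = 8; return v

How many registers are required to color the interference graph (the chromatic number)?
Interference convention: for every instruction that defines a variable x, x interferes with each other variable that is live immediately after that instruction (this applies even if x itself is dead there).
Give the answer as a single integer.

Per-block:
  L0: {b,t,v} / ∅
  L1: {b,g} / {t}
  L2: {v} / {v}
  L3: {b,g} / {b,v}
  L4: {m} / ∅
  L5: {m} / ∅
  L6: {b,m} / ∅
  L7: {t,v} / ∅

Liveness:
  live L0: ∅→{t,v}
  live L1: {t,v}→{b,t,v}
  live L2: {v}→∅
  live L3: {b,t,v}→{t,v}
  live L4: ∅→∅
  live L5: ∅→∅
  live L6: ∅→∅
  live L7: ∅→∅

Interfere edges:
  b: {g,t,v}
  g: {b,t,v}
  m: ∅
  t: {b,g,v}
  v: {b,g,t}

Registers:
  {b,g,t,v} pairwise interfere (4-clique) ⇒ χ ≥ 4
  assign b→c0 g→c1 m→c0 t→c2 v→c3 — no edge inside a register ⇒ χ ≤ 4
  χ = 4

Answer: 4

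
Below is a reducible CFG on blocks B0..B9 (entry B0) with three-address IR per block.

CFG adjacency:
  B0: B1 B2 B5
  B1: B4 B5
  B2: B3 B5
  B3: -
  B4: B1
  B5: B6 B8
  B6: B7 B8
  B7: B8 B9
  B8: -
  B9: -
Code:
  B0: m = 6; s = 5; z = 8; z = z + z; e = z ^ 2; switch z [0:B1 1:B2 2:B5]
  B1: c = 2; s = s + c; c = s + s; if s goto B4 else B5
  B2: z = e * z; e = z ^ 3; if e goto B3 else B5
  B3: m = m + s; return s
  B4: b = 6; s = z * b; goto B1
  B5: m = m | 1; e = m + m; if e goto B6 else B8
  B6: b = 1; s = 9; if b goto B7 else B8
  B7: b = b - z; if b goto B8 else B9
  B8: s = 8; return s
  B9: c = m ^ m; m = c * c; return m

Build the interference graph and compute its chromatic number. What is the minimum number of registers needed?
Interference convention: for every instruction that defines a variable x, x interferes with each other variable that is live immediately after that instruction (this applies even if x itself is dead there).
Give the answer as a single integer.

Answer: 4

Working:
Per-block:
  B0 def {e,m,s,z} use ∅
  B1 def {c,s} use {s}
  B2 def {e,z} use {e,z}
  B3 def {m} use {m,s}
  B4 def {b,s} use {z}
  B5 def {e,m} use {m}
  B6 def {b,s} use ∅
  B7 def {b} use {b,z}
  B8 def {s} use ∅
  B9 def {c,m} use {m}

Backward fixpoint:
  B0: in=∅ out={e,m,s,z}
  B1: in={m,s,z} out={m,z}
  B2: in={e,m,s,z} out={m,s,z}
  B3: in={m,s} out=∅
  B4: in={m,z} out={m,s,z}
  B5: in={m,z} out={m,z}
  B6: in={m,z} out={b,m,z}
  B7: in={b,m,z} out={m}
  B8: in=∅ out=∅
  B9: in={m} out=∅

Conflict graph:
  b↔{m,s,z}
  c↔{m,s,z}
  e↔{m,s,z}
  m↔{b,c,e,s,z}
  s↔{b,c,e,m,z}
  z↔{b,c,e,m,s}

Registers:
  lower bound: {b,m,s,z} mutually conflict ⇒ χ ≥ 4
  4-colouring: R0={m}  R1={s}  R2={z}  R3={b,c,e}
  χ = 4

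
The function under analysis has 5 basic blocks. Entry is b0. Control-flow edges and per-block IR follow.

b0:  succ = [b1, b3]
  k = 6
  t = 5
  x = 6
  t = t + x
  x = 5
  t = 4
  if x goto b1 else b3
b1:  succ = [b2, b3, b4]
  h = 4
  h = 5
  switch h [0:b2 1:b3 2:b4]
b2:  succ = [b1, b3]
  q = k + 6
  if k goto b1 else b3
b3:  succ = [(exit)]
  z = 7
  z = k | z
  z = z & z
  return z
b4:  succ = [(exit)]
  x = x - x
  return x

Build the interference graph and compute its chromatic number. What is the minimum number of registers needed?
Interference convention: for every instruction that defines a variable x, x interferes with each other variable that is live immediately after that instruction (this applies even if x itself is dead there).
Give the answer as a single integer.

Answer: 3

Derivation:
Block summaries:
  b0: {k,t,x} / ∅
  b1: {h} / ∅
  b2: {q} / {k}
  b3: {z} / {k}
  b4: {x} / {x}

Liveness:
  b0 li=∅ lo={k,x}
  b1 li={k,x} lo={k,x}
  b2 li={k,x} lo={k,x}
  b3 li={k} lo=∅
  b4 li={x} lo=∅

Conflict graph:
  h↔{k,x}
  k↔{h,q,t,x,z}
  q↔{k,x}
  t↔{k,x}
  x↔{h,k,q,t}
  z↔{k}

Registers:
  lower bound: {h,k,x} mutually conflict ⇒ χ ≥ 3
  assign h→R2 k→R0 q→R2 t→R2 x→R1 z→R1 — no edge inside a register ⇒ χ ≤ 3
  χ = 3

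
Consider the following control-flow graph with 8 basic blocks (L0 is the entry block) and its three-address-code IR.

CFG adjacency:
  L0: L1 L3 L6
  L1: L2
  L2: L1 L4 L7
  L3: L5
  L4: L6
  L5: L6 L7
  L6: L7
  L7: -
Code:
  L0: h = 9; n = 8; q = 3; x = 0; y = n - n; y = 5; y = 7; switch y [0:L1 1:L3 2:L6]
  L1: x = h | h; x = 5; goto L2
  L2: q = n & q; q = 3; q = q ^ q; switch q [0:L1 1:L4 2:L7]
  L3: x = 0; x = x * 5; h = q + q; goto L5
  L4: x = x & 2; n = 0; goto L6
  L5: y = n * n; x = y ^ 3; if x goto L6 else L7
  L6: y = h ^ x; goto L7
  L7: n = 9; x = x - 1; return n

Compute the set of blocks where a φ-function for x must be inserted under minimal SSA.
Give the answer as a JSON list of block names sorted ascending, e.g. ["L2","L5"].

Answer: ["L1", "L6", "L7"]

Analysis:
idom tree: L1←L0 L2←L1 L3←L0 L4←L2 L5←L3 L6←L0 L7←L0
Join-block Dom:
  L1: preds {L0,L2}: {L0} ∩ {L0,L1,L2} = {L0}; idom=L0
  L6: preds {L0,L4,L5}: {L0} ∩ {L0,L1,L2,L4} ∩ {L0,L3,L5} = {L0}; idom=L0
  L7: preds {L2,L5,L6}: {L0,L1,L2} ∩ {L0,L3,L5} ∩ {L0,L6} = {L0}; idom=L0

Frontier:
  join L1 pred L0: · stop@L0
  join L1 pred L2: L2→L1 stop@L0
  join L6 pred L0: · stop@L0
  join L6 pred L4: L4→L2→L1 stop@L0
  join L6 pred L5: L5→L3 stop@L0
  join L7 pred L2: L2→L1 stop@L0
  join L7 pred L5: L5→L3 stop@L0
  join L7 pred L6: L6 stop@L0
  DF(L0)=∅
  DF(L1)={L1,L6,L7}
  DF(L2)={L1,L6,L7}
  DF(L3)={L6,L7}
  DF(L4)={L6}
  DF(L5)={L6,L7}
  DF(L6)={L7}
  DF(L7)=∅

φ for x: defs {L0,L1,L3,L4,L5,L7}
  DF⁺ = {L1,L6,L7}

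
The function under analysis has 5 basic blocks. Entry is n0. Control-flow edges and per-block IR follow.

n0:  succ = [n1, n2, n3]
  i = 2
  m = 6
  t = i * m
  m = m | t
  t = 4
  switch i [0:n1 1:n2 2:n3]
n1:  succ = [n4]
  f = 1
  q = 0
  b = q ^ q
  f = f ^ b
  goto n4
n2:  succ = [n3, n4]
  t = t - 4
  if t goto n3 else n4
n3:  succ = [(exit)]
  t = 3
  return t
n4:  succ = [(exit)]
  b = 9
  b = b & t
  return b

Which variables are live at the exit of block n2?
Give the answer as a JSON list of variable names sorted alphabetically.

def/use:
  n0 def {i,m,t} use ∅
  n1 def {b,f,q} use ∅
  n2 def {t} use {t}
  n3 def {t} use ∅
  n4 def {b} use {t}

Liveness:
  live n0: ∅→{t}
  live n1: {t}→{t}
  live n2: {t}→{t}
  live n3: ∅→∅
  live n4: {t}→∅

live-out(n2) = ["t"]

Answer: ["t"]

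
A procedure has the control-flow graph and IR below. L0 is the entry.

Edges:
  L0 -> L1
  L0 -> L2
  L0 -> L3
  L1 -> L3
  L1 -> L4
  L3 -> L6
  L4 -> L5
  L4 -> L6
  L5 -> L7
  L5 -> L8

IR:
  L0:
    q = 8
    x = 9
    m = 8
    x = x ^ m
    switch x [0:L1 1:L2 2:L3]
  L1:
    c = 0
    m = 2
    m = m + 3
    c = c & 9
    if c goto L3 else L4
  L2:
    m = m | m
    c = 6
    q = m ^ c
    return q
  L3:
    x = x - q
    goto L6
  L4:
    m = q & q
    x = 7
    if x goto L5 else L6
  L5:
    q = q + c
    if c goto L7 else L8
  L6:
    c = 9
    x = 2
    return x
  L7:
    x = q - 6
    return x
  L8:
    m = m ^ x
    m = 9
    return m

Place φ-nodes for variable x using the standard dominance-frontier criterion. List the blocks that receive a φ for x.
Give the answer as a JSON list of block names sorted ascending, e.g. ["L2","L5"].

idom tree: L1←L0 L2←L0 L3←L0 L4←L1 L5←L4 L6←L0 L7←L5 L8←L5
Dom∩ at merges:
  L3: preds {L0,L1}: {L0} ∩ {L0,L1} = {L0}; idom=L0
  L6: preds {L3,L4}: {L0,L3} ∩ {L0,L1,L4} = {L0}; idom=L0

DF derivation:
  join L3 pred L0: · stop@L0
  join L3 pred L1: L1 stop@L0
  join L6 pred L3: L3 stop@L0
  join L6 pred L4: L4→L1 stop@L0
  DF(L0)=∅
  DF(L1)={L3,L6}
  DF(L2)=∅
  DF(L3)={L6}
  DF(L4)={L6}
  DF(L5)=∅
  DF(L6)=∅
  DF(L7)=∅
  DF(L8)=∅

φ for x: defs {L0,L3,L4,L6,L7}
  DF⁺ = {L6}

Answer: ["L6"]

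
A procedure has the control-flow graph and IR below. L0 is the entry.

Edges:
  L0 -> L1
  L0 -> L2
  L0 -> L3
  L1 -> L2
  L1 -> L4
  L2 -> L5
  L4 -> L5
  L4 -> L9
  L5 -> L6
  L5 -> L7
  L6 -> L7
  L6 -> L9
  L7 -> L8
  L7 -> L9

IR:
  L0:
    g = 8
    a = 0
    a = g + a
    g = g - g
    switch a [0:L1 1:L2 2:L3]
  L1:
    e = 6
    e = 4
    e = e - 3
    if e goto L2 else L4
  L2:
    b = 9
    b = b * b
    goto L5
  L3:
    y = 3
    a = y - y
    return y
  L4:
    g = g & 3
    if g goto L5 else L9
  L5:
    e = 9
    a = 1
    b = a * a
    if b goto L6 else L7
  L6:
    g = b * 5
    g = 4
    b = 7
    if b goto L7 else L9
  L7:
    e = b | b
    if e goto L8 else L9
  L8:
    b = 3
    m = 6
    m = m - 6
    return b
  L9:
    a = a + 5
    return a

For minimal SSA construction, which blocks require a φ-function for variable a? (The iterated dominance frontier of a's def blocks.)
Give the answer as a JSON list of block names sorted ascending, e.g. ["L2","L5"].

idom tree: L1←L0 L2←L0 L3←L0 L4←L1 L5←L0 L6←L5 L7←L5 L8←L7 L9←L0
Join-block Dom:
  L2: preds {L0,L1}: {L0} ∩ {L0,L1} = {L0}; idom=L0
  L5: preds {L2,L4}: {L0,L2} ∩ {L0,L1,L4} = {L0}; idom=L0
  L7: preds {L5,L6}: {L0,L5} ∩ {L0,L5,L6} = {L0,L5}; idom=L5
  L9: preds {L4,L6,L7}: {L0,L1,L4} ∩ {L0,L5,L6} ∩ {L0,L5,L7} = {L0}; idom=L0

DF walk-up:
  L2←L0: walk · to L0
  L2←L1: walk L1 to L0
  L5←L2: walk L2 to L0
  L5←L4: walk L4→L1 to L0
  L7←L5: walk · to L5
  L7←L6: walk L6 to L5
  L9←L4: walk L4→L1 to L0
  L9←L6: walk L6→L5 to L0
  L9←L7: walk L7→L5 to L0
  DF(L0)=∅
  DF(L1)={L2,L5,L9}
  DF(L2)={L5}
  DF(L3)=∅
  DF(L4)={L5,L9}
  DF(L5)={L9}
  DF(L6)={L7,L9}
  DF(L7)={L9}
  DF(L8)=∅
  DF(L9)=∅

φ for a: defs {L0,L3,L5,L9}
  DF⁺ = {L9}

Answer: ["L9"]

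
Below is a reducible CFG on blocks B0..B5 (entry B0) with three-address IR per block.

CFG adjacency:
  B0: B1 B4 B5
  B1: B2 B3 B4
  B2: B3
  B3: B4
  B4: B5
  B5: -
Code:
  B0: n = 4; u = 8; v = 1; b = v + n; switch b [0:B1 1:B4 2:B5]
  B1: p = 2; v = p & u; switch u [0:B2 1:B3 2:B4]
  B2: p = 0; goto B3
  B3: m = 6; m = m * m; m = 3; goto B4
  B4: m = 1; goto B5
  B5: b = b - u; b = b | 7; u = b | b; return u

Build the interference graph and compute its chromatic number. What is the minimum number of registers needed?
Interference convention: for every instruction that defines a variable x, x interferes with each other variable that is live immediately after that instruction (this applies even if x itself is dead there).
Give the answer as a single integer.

Answer: 3

Analysis:
Block summaries:
  B0 def {b,n,u,v} use ∅
  B1 def {p,v} use {u}
  B2 def {p} use ∅
  B3 def {m} use ∅
  B4 def {m} use ∅
  B5 def {b,u} use {b,u}

Live sets:
  B0 li=∅ lo={b,u}
  B1 li={b,u} lo={b,u}
  B2 li={b,u} lo={b,u}
  B3 li={b,u} lo={b,u}
  B4 li={b,u} lo={b,u}
  B5 li={b,u} lo=∅

Conflict graph:
  b: {m,p,u,v}
  m: {b,u}
  n: {u,v}
  p: {b,u}
  u: {b,m,n,p,v}
  v: {b,n,u}

Registers:
  {b,m,u} pairwise interfere (3-clique) ⇒ χ ≥ 3
  3-colouring: c0={u}  c1={b,n}  c2={m,p,v}
  χ = 3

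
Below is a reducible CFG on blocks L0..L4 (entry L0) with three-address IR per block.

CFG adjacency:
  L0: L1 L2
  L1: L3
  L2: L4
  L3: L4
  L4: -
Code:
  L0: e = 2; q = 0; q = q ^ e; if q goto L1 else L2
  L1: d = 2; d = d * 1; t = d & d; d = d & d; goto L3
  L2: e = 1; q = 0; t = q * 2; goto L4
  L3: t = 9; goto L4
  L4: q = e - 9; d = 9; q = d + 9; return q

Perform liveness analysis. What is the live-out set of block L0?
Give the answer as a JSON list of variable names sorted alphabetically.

Answer: ["e"]

Derivation:
def/use:
  L0: def={e,q} ue=∅
  L1: def={d,t} ue=∅
  L2: def={e,q,t} ue=∅
  L3: def={t} ue=∅
  L4: def={d,q} ue={e}

Backward fixpoint:
  L0 li=∅ lo={e}
  L1 li={e} lo={e}
  L2 li=∅ lo={e}
  L3 li={e} lo={e}
  L4 li={e} lo=∅

live-out(L0) = ["e"]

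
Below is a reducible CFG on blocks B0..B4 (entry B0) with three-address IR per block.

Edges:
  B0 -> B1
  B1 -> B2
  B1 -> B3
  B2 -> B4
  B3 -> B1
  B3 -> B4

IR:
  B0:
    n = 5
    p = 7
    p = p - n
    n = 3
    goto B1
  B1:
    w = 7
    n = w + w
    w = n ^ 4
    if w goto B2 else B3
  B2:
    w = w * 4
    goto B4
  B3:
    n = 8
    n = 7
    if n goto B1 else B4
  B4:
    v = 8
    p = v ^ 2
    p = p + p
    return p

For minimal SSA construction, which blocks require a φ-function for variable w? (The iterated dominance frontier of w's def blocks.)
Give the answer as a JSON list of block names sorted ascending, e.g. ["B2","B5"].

Answer: ["B1", "B4"]

Derivation:
idom tree: B1←B0 B2←B1 B3←B1 B4←B1
Join-block Dom:
  B1: preds {B0,B3}: {B0} ∩ {B0,B1,B3} = {B0}; idom=B0
  B4: preds {B2,B3}: {B0,B1,B2} ∩ {B0,B1,B3} = {B0,B1}; idom=B1

DF walk-up:
  B1←B0: walk · to B0
  B1←B3: walk B3→B1 to B0
  B4←B2: walk B2 to B1
  B4←B3: walk B3 to B1
  B0: DF=∅
  B1: DF={B1}
  B2: DF={B4}
  B3: DF={B1,B4}
  B4: DF=∅

φ for w: defs {B1,B2}
  DF⁺ = {B1,B4}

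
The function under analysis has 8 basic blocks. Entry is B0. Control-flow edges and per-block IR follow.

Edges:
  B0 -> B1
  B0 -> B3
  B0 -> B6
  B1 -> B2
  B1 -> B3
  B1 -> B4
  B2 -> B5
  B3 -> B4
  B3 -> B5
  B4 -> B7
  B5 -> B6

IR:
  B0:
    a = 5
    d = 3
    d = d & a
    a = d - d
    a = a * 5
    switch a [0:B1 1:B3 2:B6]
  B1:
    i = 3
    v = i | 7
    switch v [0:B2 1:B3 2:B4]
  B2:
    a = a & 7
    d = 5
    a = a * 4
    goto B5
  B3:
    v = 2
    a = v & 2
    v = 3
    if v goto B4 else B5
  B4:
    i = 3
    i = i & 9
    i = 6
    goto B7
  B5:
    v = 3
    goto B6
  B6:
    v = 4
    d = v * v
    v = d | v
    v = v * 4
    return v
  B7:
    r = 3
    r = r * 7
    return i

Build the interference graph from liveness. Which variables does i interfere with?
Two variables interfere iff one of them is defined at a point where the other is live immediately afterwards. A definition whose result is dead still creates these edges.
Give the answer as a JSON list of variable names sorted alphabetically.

Block summaries:
  B0: def={a,d} ue=∅
  B1: def={i,v} ue=∅
  B2: def={a,d} ue={a}
  B3: def={a,v} ue=∅
  B4: def={i} ue=∅
  B5: def={v} ue=∅
  B6: def={d,v} ue=∅
  B7: def={r} ue={i}

Backward fixpoint:
  live B0: ∅→{a}
  live B1: {a}→{a}
  live B2: {a}→∅
  live B3: ∅→∅
  live B4: ∅→{i}
  live B5: ∅→∅
  live B6: ∅→∅
  live B7: {i}→∅

Interfere edges:
  a↔{d,i,v}
  d↔{a,v}
  i↔{a,r}
  r↔{i}
  v↔{a,d}

N(i) = ["a", "r"]

Answer: ["a", "r"]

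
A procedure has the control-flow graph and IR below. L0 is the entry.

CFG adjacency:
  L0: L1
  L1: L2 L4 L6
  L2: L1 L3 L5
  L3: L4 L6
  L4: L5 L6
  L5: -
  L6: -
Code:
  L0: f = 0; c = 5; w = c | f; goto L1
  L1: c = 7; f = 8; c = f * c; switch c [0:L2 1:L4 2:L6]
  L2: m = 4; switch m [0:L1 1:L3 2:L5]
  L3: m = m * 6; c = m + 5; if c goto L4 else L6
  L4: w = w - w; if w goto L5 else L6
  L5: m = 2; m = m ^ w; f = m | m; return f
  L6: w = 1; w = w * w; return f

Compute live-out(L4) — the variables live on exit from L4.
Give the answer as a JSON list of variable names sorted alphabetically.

def/use:
  L0: {c,f,w} / ∅
  L1: {c,f} / ∅
  L2: {m} / ∅
  L3: {c,m} / {m}
  L4: {w} / {w}
  L5: {f,m} / {w}
  L6: {w} / {f}

Live sets:
  L0 li=∅ lo={w}
  L1 li={w} lo={f,w}
  L2 li={f,w} lo={f,m,w}
  L3 li={f,m,w} lo={f,w}
  L4 li={f,w} lo={f,w}
  L5 li={w} lo=∅
  L6 li={f} lo=∅

live-out(L4) = ["f", "w"]

Answer: ["f", "w"]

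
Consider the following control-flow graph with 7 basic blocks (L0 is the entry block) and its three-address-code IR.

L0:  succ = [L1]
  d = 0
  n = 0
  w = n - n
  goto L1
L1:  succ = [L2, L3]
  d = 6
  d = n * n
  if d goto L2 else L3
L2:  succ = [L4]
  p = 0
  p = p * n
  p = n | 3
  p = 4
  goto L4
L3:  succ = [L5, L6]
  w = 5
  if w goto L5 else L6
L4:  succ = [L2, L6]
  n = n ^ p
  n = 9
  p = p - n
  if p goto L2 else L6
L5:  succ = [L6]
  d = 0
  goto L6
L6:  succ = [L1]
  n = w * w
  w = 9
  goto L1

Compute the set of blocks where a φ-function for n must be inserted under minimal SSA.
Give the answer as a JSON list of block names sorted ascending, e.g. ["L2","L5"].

idom tree: L1←L0 L2←L1 L3←L1 L4←L2 L5←L3 L6←L1
Dom at joins:
  L1: preds {L0,L6}: {L0} ∩ {L0,L1,L6} = {L0}; idom=L0
  L2: preds {L1,L4}: {L0,L1} ∩ {L0,L1,L2,L4} = {L0,L1}; idom=L1
  L6: preds {L3,L4,L5}: {L0,L1,L3} ∩ {L0,L1,L2,L4} ∩ {L0,L1,L3,L5} = {L0,L1}; idom=L1

DF derivation:
  L1←L0: walk · to L0
  L1←L6: walk L6→L1 to L0
  L2←L1: walk · to L1
  L2←L4: walk L4→L2 to L1
  L6←L3: walk L3 to L1
  L6←L4: walk L4→L2 to L1
  L6←L5: walk L5→L3 to L1
  DF(L0)=∅
  DF(L1)={L1}
  DF(L2)={L2,L6}
  DF(L3)={L6}
  DF(L4)={L2,L6}
  DF(L5)={L6}
  DF(L6)={L1}

φ for n: defs {L0,L4,L6}
  DF⁺ = {L1,L2,L6}

Answer: ["L1", "L2", "L6"]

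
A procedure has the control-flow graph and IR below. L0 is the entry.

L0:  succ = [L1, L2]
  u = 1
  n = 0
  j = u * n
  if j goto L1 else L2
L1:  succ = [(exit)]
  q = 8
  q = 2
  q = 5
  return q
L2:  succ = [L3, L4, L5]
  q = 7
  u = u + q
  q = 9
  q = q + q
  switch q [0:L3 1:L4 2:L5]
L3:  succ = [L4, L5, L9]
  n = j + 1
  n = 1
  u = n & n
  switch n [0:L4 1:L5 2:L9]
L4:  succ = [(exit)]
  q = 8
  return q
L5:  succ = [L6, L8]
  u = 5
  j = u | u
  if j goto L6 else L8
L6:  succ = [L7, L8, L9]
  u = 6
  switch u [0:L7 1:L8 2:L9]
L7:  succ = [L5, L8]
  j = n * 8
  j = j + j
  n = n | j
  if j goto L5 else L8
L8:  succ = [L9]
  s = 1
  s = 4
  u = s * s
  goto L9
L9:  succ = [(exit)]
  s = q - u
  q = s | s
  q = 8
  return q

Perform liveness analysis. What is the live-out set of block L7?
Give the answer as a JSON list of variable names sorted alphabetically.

Answer: ["n", "q"]

Analysis:
def/use:
  L0 def {j,n,u} use ∅
  L1 def {q} use ∅
  L2 def {q,u} use {u}
  L3 def {n,u} use {j}
  L4 def {q} use ∅
  L5 def {j,u} use ∅
  L6 def {u} use ∅
  L7 def {j,n} use {n}
  L8 def {s,u} use ∅
  L9 def {q,s} use {q,u}

Liveness:
  L0: in=∅ out={j,n,u}
  L1: in=∅ out=∅
  L2: in={j,n,u} out={j,n,q}
  L3: in={j,q} out={n,q,u}
  L4: in=∅ out=∅
  L5: in={n,q} out={n,q}
  L6: in={n,q} out={n,q,u}
  L7: in={n,q} out={n,q}
  L8: in={q} out={q,u}
  L9: in={q,u} out=∅

live-out(L7) = ["n", "q"]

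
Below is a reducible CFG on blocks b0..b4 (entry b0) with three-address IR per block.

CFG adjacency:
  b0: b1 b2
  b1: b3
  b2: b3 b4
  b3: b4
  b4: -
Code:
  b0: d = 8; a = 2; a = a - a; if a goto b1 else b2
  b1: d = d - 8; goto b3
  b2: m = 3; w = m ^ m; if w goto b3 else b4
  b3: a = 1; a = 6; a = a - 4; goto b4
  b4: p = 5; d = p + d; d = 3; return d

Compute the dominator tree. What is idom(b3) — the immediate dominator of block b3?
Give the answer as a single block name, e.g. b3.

Answer: b0

Derivation:
idom tree: b1←b0 b2←b0 b3←b0 b4←b0
Dom at joins:
  b3: preds {b1,b2}: {b0,b1} ∩ {b0,b2} = {b0}; idom=b0
  b4: preds {b2,b3}: {b0,b2} ∩ {b0,b3} = {b0}; idom=b0

idom(b3) = b0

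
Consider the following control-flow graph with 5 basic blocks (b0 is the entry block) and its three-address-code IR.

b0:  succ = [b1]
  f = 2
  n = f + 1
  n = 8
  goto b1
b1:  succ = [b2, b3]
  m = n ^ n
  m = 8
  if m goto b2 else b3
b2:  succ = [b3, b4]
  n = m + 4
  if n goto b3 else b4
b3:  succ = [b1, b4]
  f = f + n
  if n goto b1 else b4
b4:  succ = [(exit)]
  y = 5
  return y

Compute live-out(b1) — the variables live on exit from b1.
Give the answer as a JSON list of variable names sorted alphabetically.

Answer: ["f", "m", "n"]

Derivation:
Block summaries:
  b0 def {f,n} use ∅
  b1 def {m} use {n}
  b2 def {n} use {m}
  b3 def {f} use {f,n}
  b4 def {y} use ∅

Liveness:
  b0: in=∅ out={f,n}
  b1: in={f,n} out={f,m,n}
  b2: in={f,m} out={f,n}
  b3: in={f,n} out={f,n}
  b4: in=∅ out=∅

live-out(b1) = ["f", "m", "n"]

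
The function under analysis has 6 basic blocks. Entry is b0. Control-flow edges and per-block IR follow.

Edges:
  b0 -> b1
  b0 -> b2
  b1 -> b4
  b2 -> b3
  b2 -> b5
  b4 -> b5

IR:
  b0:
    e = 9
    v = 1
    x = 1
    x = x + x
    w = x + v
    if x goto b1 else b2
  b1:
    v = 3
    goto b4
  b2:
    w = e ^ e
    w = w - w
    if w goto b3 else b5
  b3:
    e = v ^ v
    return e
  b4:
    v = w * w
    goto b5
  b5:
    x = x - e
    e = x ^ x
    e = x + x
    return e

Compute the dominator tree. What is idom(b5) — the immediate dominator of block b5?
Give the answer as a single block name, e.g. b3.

Answer: b0

Working:
idom tree: b1←b0 b2←b0 b3←b2 b4←b1 b5←b0
Dom∩ at merges:
  b5: preds {b2,b4}: {b0,b2} ∩ {b0,b1,b4} = {b0}; idom=b0

idom(b5) = b0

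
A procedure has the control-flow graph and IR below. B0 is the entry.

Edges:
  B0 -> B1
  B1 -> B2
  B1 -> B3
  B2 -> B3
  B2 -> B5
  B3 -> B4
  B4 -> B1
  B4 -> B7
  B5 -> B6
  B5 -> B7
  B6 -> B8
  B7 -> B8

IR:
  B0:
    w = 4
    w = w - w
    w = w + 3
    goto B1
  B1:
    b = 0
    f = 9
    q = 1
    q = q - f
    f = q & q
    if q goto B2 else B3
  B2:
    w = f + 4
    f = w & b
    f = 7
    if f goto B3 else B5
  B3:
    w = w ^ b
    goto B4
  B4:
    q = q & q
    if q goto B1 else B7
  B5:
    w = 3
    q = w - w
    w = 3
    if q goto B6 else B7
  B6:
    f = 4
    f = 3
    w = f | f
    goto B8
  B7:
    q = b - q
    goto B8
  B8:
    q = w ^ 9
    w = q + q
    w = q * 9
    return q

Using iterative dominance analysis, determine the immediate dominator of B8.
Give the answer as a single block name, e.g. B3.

Answer: B1

Working:
idom tree: B1←B0 B2←B1 B3←B1 B4←B3 B5←B2 B6←B5 B7←B1 B8←B1
Dom at joins:
  B1: preds {B0,B4}: {B0} ∩ {B0,B1,B3,B4} = {B0}; idom=B0
  B3: preds {B1,B2}: {B0,B1} ∩ {B0,B1,B2} = {B0,B1}; idom=B1
  B7: preds {B4,B5}: {B0,B1,B3,B4} ∩ {B0,B1,B2,B5} = {B0,B1}; idom=B1
  B8: preds {B6,B7}: {B0,B1,B2,B5,B6} ∩ {B0,B1,B7} = {B0,B1}; idom=B1

idom(B8) = B1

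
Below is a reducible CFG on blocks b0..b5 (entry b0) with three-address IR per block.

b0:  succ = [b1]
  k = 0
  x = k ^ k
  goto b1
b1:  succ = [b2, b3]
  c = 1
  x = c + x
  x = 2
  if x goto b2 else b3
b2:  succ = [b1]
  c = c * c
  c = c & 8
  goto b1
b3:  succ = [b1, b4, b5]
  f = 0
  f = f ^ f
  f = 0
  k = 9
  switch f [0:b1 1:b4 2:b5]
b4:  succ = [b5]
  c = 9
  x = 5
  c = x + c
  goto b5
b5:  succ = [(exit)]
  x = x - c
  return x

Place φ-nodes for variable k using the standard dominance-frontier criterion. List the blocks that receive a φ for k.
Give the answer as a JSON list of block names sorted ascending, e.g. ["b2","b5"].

idom tree: b1←b0 b2←b1 b3←b1 b4←b3 b5←b3
Dom∩ at merges:
  b1: preds {b0,b2,b3}: {b0} ∩ {b0,b1,b2} ∩ {b0,b1,b3} = {b0}; idom=b0
  b5: preds {b3,b4}: {b0,b1,b3} ∩ {b0,b1,b3,b4} = {b0,b1,b3}; idom=b3

DF derivation:
  b1←b0: walk · to b0
  b1←b2: walk b2→b1 to b0
  b1←b3: walk b3→b1 to b0
  b5←b3: walk · to b3
  b5←b4: walk b4 to b3
  b0: DF=∅
  b1: DF={b1}
  b2: DF={b1}
  b3: DF={b1}
  b4: DF={b5}
  b5: DF=∅

φ for k: defs {b0,b3}
  DF⁺ = {b1}

Answer: ["b1"]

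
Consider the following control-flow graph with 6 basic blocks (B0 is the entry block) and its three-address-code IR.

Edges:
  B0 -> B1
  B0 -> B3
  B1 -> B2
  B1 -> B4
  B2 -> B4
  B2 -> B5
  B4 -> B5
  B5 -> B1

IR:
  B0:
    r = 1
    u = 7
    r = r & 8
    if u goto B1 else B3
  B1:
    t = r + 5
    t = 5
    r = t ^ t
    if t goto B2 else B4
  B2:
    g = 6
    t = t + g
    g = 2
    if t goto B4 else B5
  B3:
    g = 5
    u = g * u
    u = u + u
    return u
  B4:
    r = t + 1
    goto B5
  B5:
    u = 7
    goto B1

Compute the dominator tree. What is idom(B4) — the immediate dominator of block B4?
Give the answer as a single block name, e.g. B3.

Answer: B1

Derivation:
idom tree: B1←B0 B2←B1 B3←B0 B4←B1 B5←B1
Join-block Dom:
  B1: preds {B0,B5}: {B0} ∩ {B0,B1,B5} = {B0}; idom=B0
  B4: preds {B1,B2}: {B0,B1} ∩ {B0,B1,B2} = {B0,B1}; idom=B1
  B5: preds {B2,B4}: {B0,B1,B2} ∩ {B0,B1,B4} = {B0,B1}; idom=B1

idom(B4) = B1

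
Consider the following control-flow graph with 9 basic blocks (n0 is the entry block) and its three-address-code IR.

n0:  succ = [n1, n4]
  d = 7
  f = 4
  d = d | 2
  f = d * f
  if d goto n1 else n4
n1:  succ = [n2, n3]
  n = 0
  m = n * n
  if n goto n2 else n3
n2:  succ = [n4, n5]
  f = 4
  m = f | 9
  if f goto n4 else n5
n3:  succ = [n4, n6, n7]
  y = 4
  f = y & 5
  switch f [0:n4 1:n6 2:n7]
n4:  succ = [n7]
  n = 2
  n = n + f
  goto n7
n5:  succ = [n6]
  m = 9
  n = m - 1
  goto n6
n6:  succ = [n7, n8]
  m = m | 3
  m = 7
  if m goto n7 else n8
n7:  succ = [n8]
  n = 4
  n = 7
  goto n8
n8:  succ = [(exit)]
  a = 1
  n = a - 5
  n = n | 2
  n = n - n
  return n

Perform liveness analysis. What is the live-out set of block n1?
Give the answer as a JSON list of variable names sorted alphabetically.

Answer: ["m"]

Derivation:
Per-block:
  n0: {d,f} / ∅
  n1: {m,n} / ∅
  n2: {f,m} / ∅
  n3: {f,y} / ∅
  n4: {n} / {f}
  n5: {m,n} / ∅
  n6: {m} / {m}
  n7: {n} / ∅
  n8: {a,n} / ∅

Live sets:
  live n0: ∅→{f}
  live n1: ∅→{m}
  live n2: ∅→{f}
  live n3: {m}→{f,m}
  live n4: {f}→∅
  live n5: ∅→{m}
  live n6: {m}→∅
  live n7: ∅→∅
  live n8: ∅→∅

live-out(n1) = ["m"]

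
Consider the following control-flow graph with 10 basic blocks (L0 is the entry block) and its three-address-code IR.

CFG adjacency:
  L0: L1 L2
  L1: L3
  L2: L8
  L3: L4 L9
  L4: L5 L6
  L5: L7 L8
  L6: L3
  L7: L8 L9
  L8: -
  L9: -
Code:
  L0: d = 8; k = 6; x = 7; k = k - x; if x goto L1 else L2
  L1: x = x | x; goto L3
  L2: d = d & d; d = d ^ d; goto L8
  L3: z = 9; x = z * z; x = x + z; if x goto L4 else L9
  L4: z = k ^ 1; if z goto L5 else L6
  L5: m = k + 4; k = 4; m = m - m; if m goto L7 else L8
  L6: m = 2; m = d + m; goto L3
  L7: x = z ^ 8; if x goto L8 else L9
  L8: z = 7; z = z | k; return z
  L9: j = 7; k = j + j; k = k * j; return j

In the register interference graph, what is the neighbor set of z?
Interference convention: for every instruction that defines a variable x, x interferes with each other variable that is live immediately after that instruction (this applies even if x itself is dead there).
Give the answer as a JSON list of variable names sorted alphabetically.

Block summaries:
  L0 def {d,k,x} use ∅
  L1 def {x} use {x}
  L2 def {d} use {d}
  L3 def {x,z} use ∅
  L4 def {z} use {k}
  L5 def {k,m} use {k}
  L6 def {m} use {d}
  L7 def {x} use {z}
  L8 def {z} use {k}
  L9 def {j,k} use ∅

Backward fixpoint:
  live L0: ∅→{d,k,x}
  live L1: {d,k,x}→{d,k}
  live L2: {d,k}→{k}
  live L3: {d,k}→{d,k}
  live L4: {d,k}→{d,k,z}
  live L5: {k,z}→{k,z}
  live L6: {d,k}→{d,k}
  live L7: {k,z}→{k}
  live L8: {k}→∅
  live L9: ∅→∅

Interference:
  d: {k,m,x,z}
  j: {k}
  k: {d,j,m,x,z}
  m: {d,k,z}
  x: {d,k,z}
  z: {d,k,m,x}

N(z) = ["d", "k", "m", "x"]

Answer: ["d", "k", "m", "x"]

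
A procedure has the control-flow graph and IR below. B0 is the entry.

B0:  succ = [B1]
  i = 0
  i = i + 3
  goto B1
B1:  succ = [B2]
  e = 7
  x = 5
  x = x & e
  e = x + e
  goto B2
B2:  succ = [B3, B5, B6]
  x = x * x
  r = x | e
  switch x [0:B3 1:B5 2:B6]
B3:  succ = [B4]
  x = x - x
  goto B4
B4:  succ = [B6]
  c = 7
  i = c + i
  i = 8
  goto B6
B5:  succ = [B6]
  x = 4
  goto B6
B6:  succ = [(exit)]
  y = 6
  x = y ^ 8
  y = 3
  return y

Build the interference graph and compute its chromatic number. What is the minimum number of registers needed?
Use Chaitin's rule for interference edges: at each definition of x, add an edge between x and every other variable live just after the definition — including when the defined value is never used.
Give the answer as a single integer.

Answer: 3

Analysis:
Block summaries:
  B0: {i} / ∅
  B1: {e,x} / ∅
  B2: {r,x} / {e,x}
  B3: {x} / {x}
  B4: {c,i} / {i}
  B5: {x} / ∅
  B6: {x,y} / ∅

Live sets:
  B0 li=∅ lo={i}
  B1 li={i} lo={e,i,x}
  B2 li={e,i,x} lo={i,x}
  B3 li={i,x} lo={i}
  B4 li={i} lo=∅
  B5 li=∅ lo=∅
  B6 li=∅ lo=∅

Interfere edges:
  c — {i}
  e — {i,x}
  i — {c,e,r,x}
  r — {i,x}
  x — {e,i,r}
  y — ∅

Chromatic number:
  clique {e,i,x} ⇒ need ≥ 3
  assign c→R1 e→R2 i→R0 r→R2 x→R1 y→R0 — no edge inside a register ⇒ χ ≤ 3
  χ = 3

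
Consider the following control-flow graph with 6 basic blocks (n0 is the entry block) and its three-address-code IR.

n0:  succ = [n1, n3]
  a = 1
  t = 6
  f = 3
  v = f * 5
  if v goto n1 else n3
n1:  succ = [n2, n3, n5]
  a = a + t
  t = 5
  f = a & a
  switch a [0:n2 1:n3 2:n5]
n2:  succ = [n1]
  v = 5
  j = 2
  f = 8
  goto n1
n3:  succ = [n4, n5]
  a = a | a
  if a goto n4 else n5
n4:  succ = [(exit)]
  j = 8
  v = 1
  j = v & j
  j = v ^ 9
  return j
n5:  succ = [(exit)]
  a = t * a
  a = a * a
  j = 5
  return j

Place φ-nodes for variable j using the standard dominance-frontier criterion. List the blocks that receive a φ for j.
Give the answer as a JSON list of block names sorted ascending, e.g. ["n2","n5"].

idom tree: n1←n0 n2←n1 n3←n0 n4←n3 n5←n0
Dom∩ at merges:
  n1: preds {n0,n2}: {n0} ∩ {n0,n1,n2} = {n0}; idom=n0
  n3: preds {n0,n1}: {n0} ∩ {n0,n1} = {n0}; idom=n0
  n5: preds {n1,n3}: {n0,n1} ∩ {n0,n3} = {n0}; idom=n0

DF walk-up:
  join n1 pred n0: · stop@n0
  join n1 pred n2: n2→n1 stop@n0
  join n3 pred n0: · stop@n0
  join n3 pred n1: n1 stop@n0
  join n5 pred n1: n1 stop@n0
  join n5 pred n3: n3 stop@n0
  n0 → ∅
  n1 → {n1,n3,n5}
  n2 → {n1}
  n3 → {n5}
  n4 → ∅
  n5 → ∅

φ for j: defs {n2,n4,n5}
  DF⁺ = {n1,n3,n5}

Answer: ["n1", "n3", "n5"]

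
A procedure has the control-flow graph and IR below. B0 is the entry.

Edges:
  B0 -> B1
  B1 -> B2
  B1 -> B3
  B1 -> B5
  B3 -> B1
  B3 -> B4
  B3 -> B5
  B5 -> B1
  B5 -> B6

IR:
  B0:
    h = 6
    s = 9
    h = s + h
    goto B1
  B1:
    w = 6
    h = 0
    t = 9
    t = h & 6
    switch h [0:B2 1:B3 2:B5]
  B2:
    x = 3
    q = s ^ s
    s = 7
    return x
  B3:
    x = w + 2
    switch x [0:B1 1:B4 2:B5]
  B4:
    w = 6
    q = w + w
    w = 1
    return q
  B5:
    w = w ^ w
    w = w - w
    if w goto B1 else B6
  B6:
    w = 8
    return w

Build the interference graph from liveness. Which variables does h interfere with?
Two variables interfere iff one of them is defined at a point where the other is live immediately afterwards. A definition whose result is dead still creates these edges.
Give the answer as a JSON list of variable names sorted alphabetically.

Answer: ["s", "t", "w"]

Working:
Block summaries:
  B0 def {h,s} use ∅
  B1 def {h,t,w} use ∅
  B2 def {q,s,x} use {s}
  B3 def {x} use {w}
  B4 def {q,w} use ∅
  B5 def {w} use {w}
  B6 def {w} use ∅

Backward fixpoint:
  B0: in=∅ out={s}
  B1: in={s} out={s,w}
  B2: in={s} out=∅
  B3: in={s,w} out={s,w}
  B4: in=∅ out=∅
  B5: in={s,w} out={s}
  B6: in=∅ out=∅

Conflict graph:
  h — {s,t,w}
  q — {w,x}
  s — {h,t,w,x}
  t — {h,s,w}
  w — {h,q,s,t,x}
  x — {q,s,w}

N(h) = ["s", "t", "w"]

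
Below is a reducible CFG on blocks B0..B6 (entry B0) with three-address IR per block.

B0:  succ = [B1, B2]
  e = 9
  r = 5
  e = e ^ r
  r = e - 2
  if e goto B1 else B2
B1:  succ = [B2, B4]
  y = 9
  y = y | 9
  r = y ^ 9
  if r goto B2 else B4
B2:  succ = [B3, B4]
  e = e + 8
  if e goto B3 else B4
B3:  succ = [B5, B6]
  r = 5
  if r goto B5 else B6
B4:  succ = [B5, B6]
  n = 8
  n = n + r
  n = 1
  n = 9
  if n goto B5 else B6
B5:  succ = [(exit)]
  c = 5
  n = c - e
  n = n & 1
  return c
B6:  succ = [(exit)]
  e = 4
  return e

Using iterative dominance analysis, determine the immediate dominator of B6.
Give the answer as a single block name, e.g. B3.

Answer: B0

Analysis:
idom tree: B1←B0 B2←B0 B3←B2 B4←B0 B5←B0 B6←B0
Dom at joins:
  B2: preds {B0,B1}: {B0} ∩ {B0,B1} = {B0}; idom=B0
  B4: preds {B1,B2}: {B0,B1} ∩ {B0,B2} = {B0}; idom=B0
  B5: preds {B3,B4}: {B0,B2,B3} ∩ {B0,B4} = {B0}; idom=B0
  B6: preds {B3,B4}: {B0,B2,B3} ∩ {B0,B4} = {B0}; idom=B0

idom(B6) = B0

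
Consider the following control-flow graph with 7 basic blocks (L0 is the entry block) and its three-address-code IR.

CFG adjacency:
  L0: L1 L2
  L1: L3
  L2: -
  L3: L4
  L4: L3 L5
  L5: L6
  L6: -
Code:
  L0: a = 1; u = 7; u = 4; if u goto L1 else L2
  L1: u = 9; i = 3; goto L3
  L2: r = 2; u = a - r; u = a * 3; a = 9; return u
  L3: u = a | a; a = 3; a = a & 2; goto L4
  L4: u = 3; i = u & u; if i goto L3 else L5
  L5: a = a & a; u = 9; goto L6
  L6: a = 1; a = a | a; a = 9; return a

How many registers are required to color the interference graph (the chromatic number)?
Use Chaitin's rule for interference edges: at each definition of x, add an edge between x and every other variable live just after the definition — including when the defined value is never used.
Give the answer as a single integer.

def/use:
  L0: def={a,u} ue=∅
  L1: def={i,u} ue=∅
  L2: def={a,r,u} ue={a}
  L3: def={a,u} ue={a}
  L4: def={i,u} ue=∅
  L5: def={a,u} ue={a}
  L6: def={a} ue=∅

Live sets:
  L0: in=∅ out={a}
  L1: in={a} out={a}
  L2: in={a} out=∅
  L3: in={a} out={a}
  L4: in={a} out={a}
  L5: in={a} out=∅
  L6: in=∅ out=∅

Conflict graph:
  a — {i,r,u}
  i — {a}
  r — {a}
  u — {a}

Colouring:
  clique {a,i} ⇒ need ≥ 2
  assign a→c0 i→c1 r→c1 u→c1 — no edge inside a register ⇒ χ ≤ 2
  χ = 2

Answer: 2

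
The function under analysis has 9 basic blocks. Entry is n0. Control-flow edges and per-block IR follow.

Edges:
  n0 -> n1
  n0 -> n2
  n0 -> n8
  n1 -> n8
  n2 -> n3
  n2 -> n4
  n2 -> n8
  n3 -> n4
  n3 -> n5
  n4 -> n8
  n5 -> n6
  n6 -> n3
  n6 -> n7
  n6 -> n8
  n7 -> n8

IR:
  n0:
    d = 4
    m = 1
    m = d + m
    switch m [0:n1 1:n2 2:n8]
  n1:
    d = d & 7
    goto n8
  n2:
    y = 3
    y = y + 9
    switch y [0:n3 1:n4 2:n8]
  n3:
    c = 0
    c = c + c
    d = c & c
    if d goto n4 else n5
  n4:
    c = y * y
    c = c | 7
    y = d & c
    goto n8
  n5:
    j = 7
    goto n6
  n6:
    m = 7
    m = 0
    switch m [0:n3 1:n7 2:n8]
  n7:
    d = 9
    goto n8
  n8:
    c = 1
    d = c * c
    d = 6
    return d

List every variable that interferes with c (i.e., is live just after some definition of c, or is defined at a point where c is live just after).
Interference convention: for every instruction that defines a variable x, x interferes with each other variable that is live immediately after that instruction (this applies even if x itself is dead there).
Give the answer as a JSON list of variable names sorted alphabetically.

def/use:
  n0 def {d,m} use ∅
  n1 def {d} use {d}
  n2 def {y} use ∅
  n3 def {c,d} use ∅
  n4 def {c,y} use {d,y}
  n5 def {j} use ∅
  n6 def {m} use ∅
  n7 def {d} use ∅
  n8 def {c,d} use ∅

Live sets:
  n0: in=∅ out={d}
  n1: in={d} out=∅
  n2: in={d} out={d,y}
  n3: in={y} out={d,y}
  n4: in={d,y} out=∅
  n5: in={y} out={y}
  n6: in={y} out={y}
  n7: in=∅ out=∅
  n8: in=∅ out=∅

Conflict graph:
  c: {d,y}
  d: {c,m,y}
  j: {y}
  m: {d,y}
  y: {c,d,j,m}

N(c) = ["d", "y"]

Answer: ["d", "y"]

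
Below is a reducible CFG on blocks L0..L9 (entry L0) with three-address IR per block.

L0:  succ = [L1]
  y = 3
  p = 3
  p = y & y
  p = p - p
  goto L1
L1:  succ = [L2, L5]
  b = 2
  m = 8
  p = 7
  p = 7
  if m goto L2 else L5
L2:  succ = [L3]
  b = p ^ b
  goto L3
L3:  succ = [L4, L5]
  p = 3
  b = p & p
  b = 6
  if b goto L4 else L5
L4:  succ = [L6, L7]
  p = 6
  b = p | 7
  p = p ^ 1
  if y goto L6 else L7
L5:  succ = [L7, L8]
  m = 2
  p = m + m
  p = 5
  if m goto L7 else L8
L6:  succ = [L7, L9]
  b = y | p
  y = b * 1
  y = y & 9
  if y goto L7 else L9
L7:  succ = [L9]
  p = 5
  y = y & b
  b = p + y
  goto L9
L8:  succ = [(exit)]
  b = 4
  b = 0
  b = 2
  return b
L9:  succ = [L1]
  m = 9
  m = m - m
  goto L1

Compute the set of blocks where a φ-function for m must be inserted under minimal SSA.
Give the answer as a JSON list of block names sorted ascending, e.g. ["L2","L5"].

idom tree: L1←L0 L2←L1 L3←L2 L4←L3 L5←L1 L6←L4 L7←L1 L8←L5 L9←L1
Dom∩ at merges:
  L1: preds {L0,L9}: {L0} ∩ {L0,L1,L9} = {L0}; idom=L0
  L5: preds {L1,L3}: {L0,L1} ∩ {L0,L1,L2,L3} = {L0,L1}; idom=L1
  L7: preds {L4,L5,L6}: {L0,L1,L2,L3,L4} ∩ {L0,L1,L5} ∩ {L0,L1,L2,L3,L4,L6} = {L0,L1}; idom=L1
  L9: preds {L6,L7}: {L0,L1,L2,L3,L4,L6} ∩ {L0,L1,L7} = {L0,L1}; idom=L1

DF derivation:
  join L1 pred L0: · stop@L0
  join L1 pred L9: L9→L1 stop@L0
  join L5 pred L1: · stop@L1
  join L5 pred L3: L3→L2 stop@L1
  join L7 pred L4: L4→L3→L2 stop@L1
  join L7 pred L5: L5 stop@L1
  join L7 pred L6: L6→L4→L3→L2 stop@L1
  join L9 pred L6: L6→L4→L3→L2 stop@L1
  join L9 pred L7: L7 stop@L1
  L0 → ∅
  L1 → {L1}
  L2 → {L5,L7,L9}
  L3 → {L5,L7,L9}
  L4 → {L7,L9}
  L5 → {L7}
  L6 → {L7,L9}
  L7 → {L9}
  L8 → ∅
  L9 → {L1}

φ for m: defs {L1,L5,L9}
  DF⁺ = {L1,L7,L9}

Answer: ["L1", "L7", "L9"]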